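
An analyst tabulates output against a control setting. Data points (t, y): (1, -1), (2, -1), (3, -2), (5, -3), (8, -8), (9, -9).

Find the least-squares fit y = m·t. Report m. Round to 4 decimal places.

Normal-equation sums: Σt·t = 184.
Right-hand side: Σt·y = -169.
Hence m = -169 / 184 ≈ -0.918478.

m = -0.9185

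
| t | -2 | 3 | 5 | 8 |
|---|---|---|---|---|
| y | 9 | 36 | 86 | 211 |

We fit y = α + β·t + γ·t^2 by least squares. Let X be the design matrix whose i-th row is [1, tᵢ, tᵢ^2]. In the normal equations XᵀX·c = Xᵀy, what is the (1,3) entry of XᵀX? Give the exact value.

102

Row 1 ↔ basis 1, column 3 ↔ basis t^2, so (XᵀX)_{1,3} = Σᵢ t^2 = (1)·(4) + (1)·(9) + (1)·(25) + (1)·(64) = 102.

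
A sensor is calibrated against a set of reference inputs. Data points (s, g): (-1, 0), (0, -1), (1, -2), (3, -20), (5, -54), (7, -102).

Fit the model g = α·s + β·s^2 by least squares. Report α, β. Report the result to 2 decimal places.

Forming AᵀA = [[85, 495]; [495, 3109]] and Aᵀg = [-1046, -6530]ᵀ gives AᵀA·[α, β]ᵀ = Aᵀg.
Δ = 85·3109 − 495² = 19240.
α = ((-1046)·3109 − 495·(-6530))/19240 = -2458/2405; β = (85·(-6530) − 495·(-1046))/19240 = -932/481.

α = -1.02, β = -1.94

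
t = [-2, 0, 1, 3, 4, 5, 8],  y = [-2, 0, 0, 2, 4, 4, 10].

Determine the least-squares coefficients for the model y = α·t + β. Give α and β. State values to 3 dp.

α = 1.144, β = -0.534

Sums needed: Σt·t = 119, Σt = 19, Σ1 = 7.
And Σt·y = 126, Σy = 18.
Normal equations: [[119, 19]; [19, 7]]·[α, β]ᵀ = [126, 18]ᵀ.
Δ = 119·7 − 19² = 472.
α = (126·7 − 19·18)/472 = 135/118; β = (119·18 − 19·126)/472 = -63/118.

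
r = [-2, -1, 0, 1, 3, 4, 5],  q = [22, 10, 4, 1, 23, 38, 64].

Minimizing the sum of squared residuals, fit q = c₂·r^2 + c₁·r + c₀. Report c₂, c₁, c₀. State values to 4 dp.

c₂ = 3.0935, c₁ = -3.3416, c₀ = 3.1688

Forming MᵀM = [[980, 208, 56]; [208, 56, 10]; [56, 10, 7]] and Mᵀq = [2514, 488, 162]ᵀ gives MᵀM·[c₂, c₁, c₀]ᵀ = Mᵀq.
Inverting the 3×3 Gram matrix, [c₂, c₁, c₀]ᵀ = [15721/5082, -1213/363, 244/77]ᵀ.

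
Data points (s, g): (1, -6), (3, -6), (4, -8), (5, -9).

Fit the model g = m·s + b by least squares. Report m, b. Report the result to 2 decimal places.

m = -0.77, b = -4.74

Setting ∂/∂m … = 0 gives: 51·m + 13·b = -101;  13·m + 4·b = -29.
Eliminating b: 4·(row 1) − 13·(row 2) gives 35·m = 4·(-101) − 13·(-29) = -27, so m = -27/35.
Then b = ((-29) − 13·(-27/35))/4 = -166/35.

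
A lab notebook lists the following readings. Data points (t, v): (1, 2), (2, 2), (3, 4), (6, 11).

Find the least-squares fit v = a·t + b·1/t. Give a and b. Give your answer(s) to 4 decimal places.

Normal-equation sums: Σt·t = 50, Σt·1/t = 4, Σ1/t·1/t = 25/18.
And Σt·v = 84, Σ1/t·v = 37/6.
AᵀA·[a, b]ᵀ = Aᵀv becomes [[50, 4]; [4, 25/18]]·[a, b]ᵀ = [84, 37/6]ᵀ.
Δ = 50·(25/18) − 4² = 481/9.
a = (84·(25/18) − 4·(37/6))/(481/9) = 828/481; b = (50·(37/6) − 4·84)/(481/9) = -249/481.

a = 1.7214, b = -0.5177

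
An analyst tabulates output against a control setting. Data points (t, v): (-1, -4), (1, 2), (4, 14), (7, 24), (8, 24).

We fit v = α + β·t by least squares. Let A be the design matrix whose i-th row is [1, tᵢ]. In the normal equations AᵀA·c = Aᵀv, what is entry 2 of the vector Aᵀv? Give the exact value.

Entry 2 ↔ basis t, so (Aᵀv)_{2} = Σᵢ (t)·vᵢ = (-1)·(-4) + (1)·(2) + (4)·(14) + (7)·(24) + (8)·(24) = 422.

422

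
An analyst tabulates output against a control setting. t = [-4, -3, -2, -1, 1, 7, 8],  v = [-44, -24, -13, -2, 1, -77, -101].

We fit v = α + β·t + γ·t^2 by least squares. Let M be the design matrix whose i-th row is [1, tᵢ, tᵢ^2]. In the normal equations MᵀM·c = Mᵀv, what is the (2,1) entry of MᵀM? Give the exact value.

6

Row 2 ↔ basis t, column 1 ↔ basis 1, so (MᵀM)_{2,1} = Σᵢ t = (-4)·(1) + (-3)·(1) + (-2)·(1) + (-1)·(1) + (1)·(1) + (7)·(1) + (8)·(1) = 6.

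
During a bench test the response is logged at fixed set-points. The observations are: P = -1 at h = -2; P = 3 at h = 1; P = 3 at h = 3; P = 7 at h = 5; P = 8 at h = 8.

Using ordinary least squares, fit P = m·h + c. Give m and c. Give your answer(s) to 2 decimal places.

m = 0.91, c = 1.26

MᵀM·[m, c]ᵀ = MᵀP reads: 103·m + 15·c = 113;  15·m + 5·c = 20.
(Σh·h = 103, Σh = 15, Σ1 = 5, Σh·P = 113, ΣP = 20.)
det = 103·5 − 15² = 290.
m = (113·5 − 15·20)/290 = 53/58; c = (103·20 − 15·113)/290 = 73/58.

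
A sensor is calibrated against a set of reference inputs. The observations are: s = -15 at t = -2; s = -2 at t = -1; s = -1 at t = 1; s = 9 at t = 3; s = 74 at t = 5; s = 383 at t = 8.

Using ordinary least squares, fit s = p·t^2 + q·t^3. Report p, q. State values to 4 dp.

Sums needed: Σt^2·t^2 = 4820, Σt^2·t^3 = 36104, Σt^3·t^3 = 278564.
Right-hand side: Σt^2·s = 26380, Σt^3·s = 205710.
So MᵀM·[p, q]ᵀ = Mᵀs: [[4820, 36104]; [36104, 278564]]·[p, q]ᵀ = [26380, 205710]ᵀ.
Determinant 4820·278564 − 36104² = 39179664.
p = (26380·278564 − 36104·205710)/39179664 = -4902220/2448729; q = (4820·205710 − 36104·26380)/39179664 = 4887335/4897458.

p = -2.0019, q = 0.9979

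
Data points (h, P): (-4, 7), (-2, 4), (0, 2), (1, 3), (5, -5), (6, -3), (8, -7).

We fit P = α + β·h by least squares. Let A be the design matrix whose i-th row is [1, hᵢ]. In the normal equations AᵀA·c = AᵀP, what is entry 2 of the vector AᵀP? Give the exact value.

-132

Entry 2 ↔ basis h, so (AᵀP)_{2} = Σᵢ (h)·Pᵢ = (-4)·(7) + (-2)·(4) + (0)·(2) + (1)·(3) + (5)·(-5) + (6)·(-3) + (8)·(-7) = -132.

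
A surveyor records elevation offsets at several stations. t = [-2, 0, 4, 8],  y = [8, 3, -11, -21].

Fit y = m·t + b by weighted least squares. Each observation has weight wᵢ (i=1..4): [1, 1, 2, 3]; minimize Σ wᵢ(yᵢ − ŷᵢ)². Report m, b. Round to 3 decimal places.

m = -2.925, b = 1.966

Forming AᵀWA = [[228, 30]; [30, 7]] and AᵀWy = [-608, -74]ᵀ gives AᵀWA·[m, b]ᵀ = AᵀWy.
Δ = 228·7 − 30² = 696.
m = ((-608)·7 − 30·(-74))/696 = -509/174; b = (228·(-74) − 30·(-608))/696 = 57/29.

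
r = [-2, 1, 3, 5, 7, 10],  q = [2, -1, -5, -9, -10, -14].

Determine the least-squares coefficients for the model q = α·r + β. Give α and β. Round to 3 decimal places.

From the data, Σr·r = 188, Σr = 24, Σ1 = 6.
For Mᵀq: Σr·q = -275, Σq = -37.
Eliminating β: 6·(row 1) − 24·(row 2) gives 552·α = 6·(-275) − 24·(-37) = -762, so α = -127/92.
Then β = ((-37) − 24·(-127/92))/6 = -89/138.

α = -1.380, β = -0.645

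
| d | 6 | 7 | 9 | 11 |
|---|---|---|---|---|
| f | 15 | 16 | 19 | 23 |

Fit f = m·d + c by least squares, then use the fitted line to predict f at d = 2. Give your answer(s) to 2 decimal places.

Compute the Gram sums: Σd·d = 287, Σd = 33, Σ1 = 4.
And Σd·f = 626, Σf = 73.
Normal equations: [[287, 33]; [33, 4]]·[m, c]ᵀ = [626, 73]ᵀ.
det = 287·4 − 33² = 59.
m = (626·4 − 33·73)/59 = 95/59; c = (287·73 − 33·626)/59 = 293/59.
At d = 2: f̂ = (95/59)·(2) + (293/59)·(1) = 483/59.

f̂ = 8.19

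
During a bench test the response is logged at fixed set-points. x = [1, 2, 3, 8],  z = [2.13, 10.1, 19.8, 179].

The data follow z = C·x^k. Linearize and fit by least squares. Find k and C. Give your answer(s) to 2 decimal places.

k = 2.11, C = 2.15

Taking logs, ln z = k·ln x + ln C, so regress ln z on ln x.
Σln x = 3.8712, Σ(ln x)² = 6.0115, Σln z = 11.2417, Σln x·ln z = 15.6699.
Equations: 6.0115·k + 3.8712·ln C = 15.6699;  3.8712·k + 4·ln C = 11.2417.
Slope k = (n·Σln x·ln z − Σln x·Σln z)/(n·Σ(ln x)² − (Σln x)²) = (4·15.6699 − 3.8712·11.2417)/9.0597 = 2.11492; ln C = (Σln z − k·Σln x)/n = 0.76361, so C = exp(0.76361) = 2.14600.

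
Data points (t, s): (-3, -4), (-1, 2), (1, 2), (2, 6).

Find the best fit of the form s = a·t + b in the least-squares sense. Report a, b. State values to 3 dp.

Normal-equation sums: Σt·t = 15, Σt = -1, Σ1 = 4.
For Xᵀs: Σt·s = 24, Σs = 6.
So XᵀX·[a, b]ᵀ = Xᵀs: [[15, -1]; [-1, 4]]·[a, b]ᵀ = [24, 6]ᵀ.
Eliminating b: 4·(row 1) − (-1)·(row 2) gives 59·a = 4·24 − (-1)·6 = 102, so a = 102/59.
Then b = (6 − (-1)·(102/59))/4 = 114/59.

a = 1.729, b = 1.932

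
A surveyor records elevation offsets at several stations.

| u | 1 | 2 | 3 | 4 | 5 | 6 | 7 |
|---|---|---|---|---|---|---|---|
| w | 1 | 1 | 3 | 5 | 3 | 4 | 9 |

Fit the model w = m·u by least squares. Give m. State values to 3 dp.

m = 0.957

Normal-equation sums: Σu·u = 140.
Moment sums: Σu·w = 134.
Normal equations: [[140]]·[m]ᵀ = [134]ᵀ.
Hence m = 134 / 140 ≈ 0.957143.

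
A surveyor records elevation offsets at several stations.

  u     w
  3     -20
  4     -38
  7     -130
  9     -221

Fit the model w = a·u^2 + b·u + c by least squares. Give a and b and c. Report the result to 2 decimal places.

a = -3.02, b = 2.70, c = -0.75

Entries of XᵀX: Σu^2·u^2 = 9299, Σu^2·u = 1163, Σu^2 = 155, Σu·u = 155, Σu = 23, Σ1 = 4.
For Xᵀw: Σu^2·w = -25059, Σu·w = -3111, Σw = -409.
So XᵀX·[a, b, c]ᵀ = Xᵀw: [[9299, 1163, 155]; [1163, 155, 23]; [155, 23, 4]]·[a, b, c]ᵀ = [-25059, -3111, -409]ᵀ.
Inverting the 3×3 Gram matrix, [a, b, c]ᵀ = [-1069/354, 955/354, -44/59]ᵀ.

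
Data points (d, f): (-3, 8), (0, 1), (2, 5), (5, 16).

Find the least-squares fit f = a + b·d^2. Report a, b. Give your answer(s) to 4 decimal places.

a = 2.0526, b = 0.5734

Normal-equation sums: Σ1 = 4, Σd^2 = 38, Σd^2·d^2 = 722.
And Σf = 30, Σd^2·f = 492.
det = 4·722 − 38² = 1444.
a = (30·722 − 38·492)/1444 = 39/19; b = (4·492 − 38·30)/1444 = 207/361.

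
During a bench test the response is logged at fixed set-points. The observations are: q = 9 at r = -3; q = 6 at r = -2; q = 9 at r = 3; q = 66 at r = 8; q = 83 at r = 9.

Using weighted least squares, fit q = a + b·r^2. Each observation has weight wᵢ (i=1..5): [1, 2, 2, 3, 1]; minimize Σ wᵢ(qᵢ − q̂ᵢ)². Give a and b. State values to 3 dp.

Normal-equation sums: Σwᵢ·1 = 9, Σwᵢ·r^2 = 308, Σwᵢ·r^2·r^2 = 19124.
Right-hand side: Σwᵢ·q = 320, Σwᵢ·r^2·q = 19686.
Normal equations: [[9, 308]; [308, 19124]]·[a, b]ᵀ = [320, 19686]ᵀ.
det = 9·19124 − 308² = 77252.
a = (320·19124 − 308·19686)/77252 = 2014/2759; b = (9·19686 − 308·320)/77252 = 39307/38626.

a = 0.730, b = 1.018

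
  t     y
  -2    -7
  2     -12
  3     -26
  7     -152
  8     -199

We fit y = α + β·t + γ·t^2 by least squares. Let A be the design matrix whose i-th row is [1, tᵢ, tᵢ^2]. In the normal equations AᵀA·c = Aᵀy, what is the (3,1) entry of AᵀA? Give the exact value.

Row 3 ↔ basis t^2, column 1 ↔ basis 1, so (AᵀA)_{3,1} = Σᵢ t^2 = (4)·(1) + (4)·(1) + (9)·(1) + (49)·(1) + (64)·(1) = 130.

130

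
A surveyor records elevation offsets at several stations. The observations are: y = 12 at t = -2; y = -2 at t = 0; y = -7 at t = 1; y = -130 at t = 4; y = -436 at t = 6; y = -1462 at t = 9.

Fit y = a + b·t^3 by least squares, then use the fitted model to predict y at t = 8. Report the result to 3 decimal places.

The normal system AᵀA·[a, b]ᵀ = Aᵀy is [[6, 1002]; [1002, 582258]]·[a, b]ᵀ = [-2025, -1168397]ᵀ.
det = 6·582258 − 1002² = 2489544.
a = ((-2025)·582258 − 1002·(-1168397))/2489544 = -347444/103731; b = (6·(-1168397) − 1002·(-2025))/2489544 = -415111/207462.
At t = 8: ŷ = (-347444/103731)·(1) + (-415111/207462)·(512) = -35538620/34577.

ŷ = -1027.811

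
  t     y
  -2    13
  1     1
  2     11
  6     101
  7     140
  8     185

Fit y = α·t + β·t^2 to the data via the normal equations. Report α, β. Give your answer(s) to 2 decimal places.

Forming XᵀX = [[158, 1072]; [1072, 7826]] and Xᵀy = [3063, 22433]ᵀ gives XᵀX·[α, β]ᵀ = Xᵀy.
Eliminating β: 7826·(row 1) − 1072·(row 2) gives 87324·α = 7826·3063 − 1072·22433 = -77138, so α = -38569/43662.
Then β = (22433 − 1072·(-38569/43662))/7826 = 130439/43662.

α = -0.88, β = 2.99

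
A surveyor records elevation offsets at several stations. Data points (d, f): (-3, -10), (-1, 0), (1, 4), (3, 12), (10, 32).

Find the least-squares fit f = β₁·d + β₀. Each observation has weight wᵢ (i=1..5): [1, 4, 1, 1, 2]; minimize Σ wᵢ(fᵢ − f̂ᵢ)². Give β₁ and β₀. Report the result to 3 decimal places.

XᵀWX·[β₁, β₀]ᵀ = XᵀWf reads: 223·β₁ + 17·β₀ = 710;  17·β₁ + 9·β₀ = 70.
Δ = 223·9 − 17² = 1718.
β₁ = (710·9 − 17·70)/1718 = 2600/859; β₀ = (223·70 − 17·710)/1718 = 1770/859.

β₁ = 3.027, β₀ = 2.061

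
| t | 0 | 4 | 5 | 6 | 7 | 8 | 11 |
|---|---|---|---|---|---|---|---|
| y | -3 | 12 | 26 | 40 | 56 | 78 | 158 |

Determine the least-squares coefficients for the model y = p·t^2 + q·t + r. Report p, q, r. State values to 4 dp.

p = 1.5126, q = -1.9958, r = -3.0848

The normal system XᵀX·[p, q, r]ᵀ = Xᵀy is [[23315, 2591, 311]; [2591, 311, 41]; [311, 41, 7]]·[p, q, r]ᵀ = [29136, 3172, 367]ᵀ.
Inverting the 3×3 Gram matrix, [p, q, r]ᵀ = [428617/283362, -565543/283362, -145685/47227]ᵀ.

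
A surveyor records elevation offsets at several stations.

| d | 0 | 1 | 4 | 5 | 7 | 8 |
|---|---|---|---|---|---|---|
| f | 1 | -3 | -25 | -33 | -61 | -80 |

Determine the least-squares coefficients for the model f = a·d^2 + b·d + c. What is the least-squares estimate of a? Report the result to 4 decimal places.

Sums needed: Σd^2·d^2 = 7379, Σd^2·d = 1045, Σd^2 = 155, Σd·d = 155, Σd = 25, Σ1 = 6.
Moment sums: Σd^2·f = -9337, Σd·f = -1335, Σf = -201.
Normal equations: [[7379, 1045, 155]; [1045, 155, 25]; [155, 25, 6]]·[a, b, c]ᵀ = [-9337, -1335, -201]ᵀ.
Solving the 3×3 system (Gaussian elimination) gives a = -1814/1833, b = -3695/1833, c = 284/611.

a = -0.9896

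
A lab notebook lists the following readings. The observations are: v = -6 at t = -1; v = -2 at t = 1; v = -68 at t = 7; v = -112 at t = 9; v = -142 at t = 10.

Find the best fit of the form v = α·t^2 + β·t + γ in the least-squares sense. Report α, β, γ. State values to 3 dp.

Setting ∂/∂α … = 0 gives: 18964·α + 2072·β + 232·γ = -26612;  2072·α + 232·β + 26·γ = -2900;  232·α + 26·β + 5·γ = -330.
(Σt^2·t^2 = 18964, Σt^2·t = 2072, Σt^2 = 232, Σt·t = 232, Σt = 26, Σ1 = 5, Σt^2·v = -26612, Σt·v = -2900, Σv = -330.)
Row-reducing yields α = -3079/1983, β = 3278/1983, γ = -1686/661.

α = -1.553, β = 1.653, γ = -2.551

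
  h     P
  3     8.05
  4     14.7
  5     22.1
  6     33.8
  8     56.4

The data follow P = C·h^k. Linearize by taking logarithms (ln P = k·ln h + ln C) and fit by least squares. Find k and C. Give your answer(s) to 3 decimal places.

k = 1.994, C = 0.912

With ln Pᵢ as the transformed response and ln hᵢ as the regressor:
Σln h = 7.9655, Σ(ln h)² = 13.2535, Σln P = 15.4220, Σln h·ln P = 25.6927.
Equations: 13.2535·k + 7.9655·ln C = 25.6927;  7.9655·k + 5·ln C = 15.4220.
Solving (det = 2.8177): k = 1.99409, ln C = -0.09240, so C = exp(-0.09240) = 0.91174.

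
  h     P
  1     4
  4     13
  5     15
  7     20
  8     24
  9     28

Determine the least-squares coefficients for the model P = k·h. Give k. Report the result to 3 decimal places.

With design matrix X, XᵀX = [[236]] and XᵀP = [715]ᵀ.
Hence k = 715 / 236 ≈ 3.02966.

k = 3.030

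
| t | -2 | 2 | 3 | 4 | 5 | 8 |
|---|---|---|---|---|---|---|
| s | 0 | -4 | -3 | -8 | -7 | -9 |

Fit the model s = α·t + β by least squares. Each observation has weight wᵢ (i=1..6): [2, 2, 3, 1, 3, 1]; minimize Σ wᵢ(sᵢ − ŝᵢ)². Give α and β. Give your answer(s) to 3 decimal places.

Sums needed: Σwᵢ·t·t = 198, Σwᵢ·t = 36, Σwᵢ·1 = 12.
Right-hand side: Σwᵢ·t·s = -252, Σwᵢ·s = -55.
So AᵀWA·[α, β]ᵀ = AᵀWs: [[198, 36]; [36, 12]]·[α, β]ᵀ = [-252, -55]ᵀ.
det = 198·12 − 36² = 1080.
α = ((-252)·12 − 36·(-55))/1080 = -29/30; β = (198·(-55) − 36·(-252))/1080 = -101/60.

α = -0.967, β = -1.683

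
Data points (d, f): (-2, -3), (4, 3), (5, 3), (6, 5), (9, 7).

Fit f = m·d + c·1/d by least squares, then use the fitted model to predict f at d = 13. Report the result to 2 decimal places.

The normal equations are: 162·m + 5·c = 126;  5·m + (12721/32400)·c = 803/180.
det = 162·(12721/32400) − 5² = 7721/200.
m = (126·(12721/32400) − 5·(803/180))/(7721/200) = 5433/7721; c = (162·(803/180) − 5·126)/(7721/200) = 18540/7721.
At d = 13: f̂ = (5433/7721)·(13) + (18540/7721)·(1/13) = 936717/100373.

f̂ = 9.33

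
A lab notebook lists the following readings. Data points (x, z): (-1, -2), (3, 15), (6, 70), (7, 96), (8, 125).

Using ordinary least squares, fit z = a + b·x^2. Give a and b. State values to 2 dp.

Setting ∂/∂a … = 0 gives: 5·a + 159·b = 304;  159·a + 7875·b = 15357.
Determinant 5·7875 − 159² = 14094.
a = (304·7875 − 159·15357)/14094 = -61/18; b = (5·15357 − 159·304)/14094 = 109/54.

a = -3.39, b = 2.02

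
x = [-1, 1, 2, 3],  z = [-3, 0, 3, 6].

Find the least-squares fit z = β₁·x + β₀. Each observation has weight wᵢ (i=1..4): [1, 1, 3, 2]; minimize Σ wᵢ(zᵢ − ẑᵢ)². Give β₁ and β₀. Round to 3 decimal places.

From the data, Σwᵢ·x·x = 32, Σwᵢ·x = 12, Σwᵢ·1 = 7.
Moment sums: Σwᵢ·x·z = 57, Σwᵢ·z = 18.
Normal equations: [[32, 12]; [12, 7]]·[β₁, β₀]ᵀ = [57, 18]ᵀ.
Δ = 32·7 − 12² = 80.
β₁ = (57·7 − 12·18)/80 = 183/80; β₀ = (32·18 − 12·57)/80 = -27/20.

β₁ = 2.288, β₀ = -1.350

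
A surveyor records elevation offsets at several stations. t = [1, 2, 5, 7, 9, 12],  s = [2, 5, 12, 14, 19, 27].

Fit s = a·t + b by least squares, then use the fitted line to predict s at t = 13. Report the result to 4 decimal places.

Compute the Gram sums: Σt·t = 304, Σt = 36, Σ1 = 6.
Moment sums: Σt·s = 665, Σs = 79.
AᵀA·[a, b]ᵀ = Aᵀs becomes [[304, 36]; [36, 6]]·[a, b]ᵀ = [665, 79]ᵀ.
Δ = 304·6 − 36² = 528.
a = (665·6 − 36·79)/528 = 191/88; b = (304·79 − 36·665)/528 = 19/132.
At t = 13: ŝ = (191/88)·(13) + (19/132)·(1) = 7487/264.

ŝ = 28.3598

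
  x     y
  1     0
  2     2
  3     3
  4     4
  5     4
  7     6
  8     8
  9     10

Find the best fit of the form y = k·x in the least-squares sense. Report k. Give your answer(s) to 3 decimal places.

k = 0.984

From the data, Σx·x = 249.
Moment sums: Σx·y = 245.
Hence k = 245 / 249 ≈ 0.983936.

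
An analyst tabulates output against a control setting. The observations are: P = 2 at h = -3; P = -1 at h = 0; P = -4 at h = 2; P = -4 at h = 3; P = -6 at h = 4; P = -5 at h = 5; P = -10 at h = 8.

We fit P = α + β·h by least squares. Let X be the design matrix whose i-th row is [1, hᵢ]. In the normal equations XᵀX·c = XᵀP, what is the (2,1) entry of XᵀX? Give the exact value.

Row 2 ↔ basis h, column 1 ↔ basis 1, so (XᵀX)_{2,1} = Σᵢ h = (-3)·(1) + (0)·(1) + (2)·(1) + (3)·(1) + (4)·(1) + (5)·(1) + (8)·(1) = 19.

19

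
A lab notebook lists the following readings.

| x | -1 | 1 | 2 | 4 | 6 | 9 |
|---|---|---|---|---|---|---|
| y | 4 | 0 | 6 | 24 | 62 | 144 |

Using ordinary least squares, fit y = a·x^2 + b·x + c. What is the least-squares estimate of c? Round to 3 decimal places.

c = 0.316

With design matrix A, AᵀA = [[8131, 1017, 139]; [1017, 139, 21]; [139, 21, 6]] and Aᵀy = [14308, 1772, 240]ᵀ.
Row-reducing yields a = 29463/15086, b = -23969/15086, c = 2386/7543.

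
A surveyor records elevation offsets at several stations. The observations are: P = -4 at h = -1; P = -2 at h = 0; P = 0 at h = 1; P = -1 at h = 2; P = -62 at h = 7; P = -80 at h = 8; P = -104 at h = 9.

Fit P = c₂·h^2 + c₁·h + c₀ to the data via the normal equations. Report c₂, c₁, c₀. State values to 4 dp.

Entries of XᵀX: Σh^2·h^2 = 13076, Σh^2·h = 1592, Σh^2 = 200, Σh·h = 200, Σh = 26, Σ1 = 7.
For XᵀP: Σh^2·P = -16590, Σh·P = -2008, ΣP = -253.
Normal equations: [[13076, 1592, 200]; [1592, 200, 26]; [200, 26, 7]]·[c₂, c₁, c₀]ᵀ = [-16590, -2008, -253]ᵀ.
Inverting the 3×3 Gram matrix, [c₂, c₁, c₀]ᵀ = [-7639/5046, 10597/5046, -20/29]ᵀ.

c₂ = -1.5139, c₁ = 2.1001, c₀ = -0.6897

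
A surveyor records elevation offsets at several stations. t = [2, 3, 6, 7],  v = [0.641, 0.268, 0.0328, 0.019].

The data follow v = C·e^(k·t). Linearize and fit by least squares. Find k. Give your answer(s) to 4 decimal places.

k = -0.7028

Let Y = ln v. Fitting Y = k·t + ln C by least squares:
Over the data: Σt = 18.0000, Σ(t)² = 98.0000, Σln v = -9.1421, Σt·ln v = -53.0869.
Normal system: [[98.0000, 18.0000]; [18.0000, 4]]·[k, ln C]ᵀ = [-53.0869, -9.1421]ᵀ.
Slope k = (n·Σt·ln v − Σt·Σln v)/(n·Σ(t)² − (Σt)²) = (4·-53.0869 − 18.0000·-9.1421)/68.0000 = -0.70278; ln C = (Σln v − k·Σt)/n = 0.87699.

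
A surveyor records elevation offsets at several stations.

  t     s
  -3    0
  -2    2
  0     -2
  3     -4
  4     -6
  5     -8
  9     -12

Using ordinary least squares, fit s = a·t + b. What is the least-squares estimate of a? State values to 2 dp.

a = -1.11

With design matrix A, AᵀA = [[144, 16]; [16, 7]] and Aᵀs = [-188, -30]ᵀ.
Eliminating b: 7·(row 1) − 16·(row 2) gives 752·a = 7·(-188) − 16·(-30) = -836, so a = -209/188.
Then b = ((-30) − 16·(-209/188))/7 = -82/47.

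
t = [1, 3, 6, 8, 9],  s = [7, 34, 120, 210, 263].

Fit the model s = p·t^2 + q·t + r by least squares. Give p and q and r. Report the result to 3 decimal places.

Entries of AᵀA: Σt^2·t^2 = 12035, Σt^2·t = 1485, Σt^2 = 191, Σt·t = 191, Σt = 27, Σ1 = 5.
Moment sums: Σt^2·s = 39376, Σt·s = 4876, Σs = 634.
So AᵀA·[p, q, r]ᵀ = Aᵀs: [[12035, 1485, 191]; [1485, 191, 27]; [191, 27, 5]]·[p, q, r]ᵀ = [39376, 4876, 634]ᵀ.
Row-reducing yields p = 10957/3517, q = 3053/3517, r = 10912/3517.

p = 3.115, q = 0.868, r = 3.103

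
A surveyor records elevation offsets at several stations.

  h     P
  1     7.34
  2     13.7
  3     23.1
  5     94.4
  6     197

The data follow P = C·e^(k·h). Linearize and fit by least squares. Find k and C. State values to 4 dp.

Taking logs, ln P = k·h + ln C, so regress ln P on h.
Over the data: Σh = 17.0000, Σ(h)² = 75.0000, Σln P = 17.5813, Σh·ln P = 71.0846.
Normal system: [[75.0000, 17.0000]; [17.0000, 5]]·[k, ln C]ᵀ = [71.0846, 17.5813]ᵀ.
Δ = 75.0000·5 − (17.0000)² = 86.0000; k = (71.0846·5 − 17.0000·17.5813)/86.0000 = 0.65745, ln C = (75.0000·17.5813 − 17.0000·71.0846)/86.0000 = 1.28094, so C = exp(1.28094) = 3.60003.

k = 0.6574, C = 3.6000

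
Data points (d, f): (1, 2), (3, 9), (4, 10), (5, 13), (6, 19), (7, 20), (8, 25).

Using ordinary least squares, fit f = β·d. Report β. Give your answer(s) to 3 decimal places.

β = 2.940

XᵀX·[β]ᵀ = Xᵀf reads: 200·β = 588.
(Σd·d = 200, Σd·f = 588.)
β = 588/200 = 2.94.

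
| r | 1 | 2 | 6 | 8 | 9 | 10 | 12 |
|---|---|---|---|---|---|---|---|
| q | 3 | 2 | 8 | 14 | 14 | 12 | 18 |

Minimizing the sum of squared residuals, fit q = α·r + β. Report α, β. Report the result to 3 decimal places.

Sums needed: Σr·r = 430, Σr = 48, Σ1 = 7.
Right-hand side: Σr·q = 629, Σq = 71.
Eliminating β: 7·(row 1) − 48·(row 2) gives 706·α = 7·629 − 48·71 = 995, so α = 995/706.
Then β = (71 − 48·(995/706))/7 = 169/353.

α = 1.409, β = 0.479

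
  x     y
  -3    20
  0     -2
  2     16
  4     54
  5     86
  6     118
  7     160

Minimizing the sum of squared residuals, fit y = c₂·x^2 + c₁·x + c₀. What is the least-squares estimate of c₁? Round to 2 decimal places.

The normal equations are: 4675·c₂ + 729·c₁ + 139·c₀ = 15346;  729·c₂ + 139·c₁ + 21·c₀ = 2446;  139·c₂ + 21·c₁ + 7·c₀ = 452.
Inverting the 3×3 Gram matrix, [c₂, c₁, c₀]ᵀ = [126073/42162, 29043/14054, -21188/21081]ᵀ.

c₁ = 2.07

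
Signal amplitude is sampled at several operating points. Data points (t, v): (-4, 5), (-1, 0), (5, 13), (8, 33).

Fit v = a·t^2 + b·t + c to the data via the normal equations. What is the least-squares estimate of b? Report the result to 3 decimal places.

XᵀX·[a, b, c]ᵀ = Xᵀv reads: 4978·a + 572·b + 106·c = 2517;  572·a + 106·b + 8·c = 309;  106·a + 8·b + 4·c = 51.
(Σt^2·t^2 = 4978, Σt^2·t = 572, Σt^2 = 106, Σt·t = 106, Σt = 8, Σ1 = 4, Σt^2·v = 2517, Σt·v = 309, Σv = 51.)
Solving the 3×3 system (Gaussian elimination) gives a = 25/54, b = 121/270, c = -56/135.

b = 0.448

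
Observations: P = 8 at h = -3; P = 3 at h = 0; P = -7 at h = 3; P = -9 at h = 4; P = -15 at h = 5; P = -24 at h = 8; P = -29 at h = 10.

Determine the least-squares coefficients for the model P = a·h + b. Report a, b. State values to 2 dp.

a = -3.00, b = 1.14

Sums needed: Σh·h = 223, Σh = 27, Σ1 = 7.
And Σh·P = -638, ΣP = -73.
det = 223·7 − 27² = 832.
a = ((-638)·7 − 27·(-73))/832 = -2495/832; b = (223·(-73) − 27·(-638))/832 = 947/832.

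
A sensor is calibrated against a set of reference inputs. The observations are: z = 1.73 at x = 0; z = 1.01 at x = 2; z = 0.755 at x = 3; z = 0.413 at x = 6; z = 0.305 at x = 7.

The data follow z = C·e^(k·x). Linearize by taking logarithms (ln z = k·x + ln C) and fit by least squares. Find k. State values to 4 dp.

With ln zᵢ as the transformed response and xᵢ as the regressor:
XᵀX = [[98.0000, 18.0000]; [18.0000, 5]], rhs = [-14.4412, -1.7947]ᵀ  (here Σx = 18.0000, Σ(x)² = 98.0000, Σln z = -1.7947, Σx·ln z = -14.4412).
Slope k = (n·Σx·ln z − Σx·Σln z)/(n·Σ(x)² − (Σx)²) = (5·-14.4412 − 18.0000·-1.7947)/166.0000 = -0.24037; ln C = (Σln z − k·Σx)/n = 0.50638.

k = -0.2404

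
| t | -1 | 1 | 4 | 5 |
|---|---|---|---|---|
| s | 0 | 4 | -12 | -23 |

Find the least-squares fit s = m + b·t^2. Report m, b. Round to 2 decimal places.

The normal equations are: 4·m + 43·b = -31;  43·m + 883·b = -763.
(Σ1 = 4, Σt^2 = 43, Σt^2·t^2 = 883, Σs = -31, Σt^2·s = -763.)
Eliminating b: 883·(row 1) − 43·(row 2) gives 1683·m = 883·(-31) − 43·(-763) = 5436, so m = 604/187.
Then b = ((-763) − 43·(604/187))/883 = -191/187.

m = 3.23, b = -1.02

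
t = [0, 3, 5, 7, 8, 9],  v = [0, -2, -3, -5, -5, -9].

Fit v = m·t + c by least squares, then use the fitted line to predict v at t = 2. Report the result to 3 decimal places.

v̂ = -1.151

With design matrix X, XᵀX = [[228, 32]; [32, 6]] and Xᵀv = [-177, -24]ᵀ.
Eliminating c: 6·(row 1) − 32·(row 2) gives 344·m = 6·(-177) − 32·(-24) = -294, so m = -147/172.
Then c = ((-24) − 32·(-147/172))/6 = 24/43.
At t = 2: v̂ = (-147/172)·(2) + (24/43)·(1) = -99/86.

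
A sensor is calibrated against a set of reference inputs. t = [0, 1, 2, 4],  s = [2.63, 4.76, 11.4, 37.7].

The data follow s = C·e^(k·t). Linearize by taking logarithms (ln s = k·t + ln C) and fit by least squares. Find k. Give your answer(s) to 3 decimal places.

k = 0.676

Taking logs, ln s = k·t + ln C, so regress ln s on t.
Over the data: Σt = 7.0000, Σ(t)² = 21.0000, Σln s = 8.5905, Σt·ln s = 20.9461.
Normal system: [[21.0000, 7.0000]; [7.0000, 4]]·[k, ln C]ᵀ = [20.9461, 8.5905]ᵀ.
Solving (det = 35.0000): k = 0.67574, ln C = 0.96508.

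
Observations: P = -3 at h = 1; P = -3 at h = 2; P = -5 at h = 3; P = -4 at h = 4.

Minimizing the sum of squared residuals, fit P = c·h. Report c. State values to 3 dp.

c = -1.333

The normal equations are: 30·c = -40.
Hence c = -40 / 30 ≈ -1.33333.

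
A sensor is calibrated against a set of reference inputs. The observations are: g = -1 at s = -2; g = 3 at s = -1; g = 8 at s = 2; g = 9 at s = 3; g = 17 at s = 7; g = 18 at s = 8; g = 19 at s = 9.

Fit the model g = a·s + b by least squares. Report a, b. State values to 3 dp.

Sums needed: Σs·s = 212, Σs = 26, Σ1 = 7.
For Aᵀg: Σs·g = 476, Σg = 73.
Normal equations: [[212, 26]; [26, 7]]·[a, b]ᵀ = [476, 73]ᵀ.
Eliminating b: 7·(row 1) − 26·(row 2) gives 808·a = 7·476 − 26·73 = 1434, so a = 717/404.
Then b = (73 − 26·(717/404))/7 = 775/202.

a = 1.775, b = 3.837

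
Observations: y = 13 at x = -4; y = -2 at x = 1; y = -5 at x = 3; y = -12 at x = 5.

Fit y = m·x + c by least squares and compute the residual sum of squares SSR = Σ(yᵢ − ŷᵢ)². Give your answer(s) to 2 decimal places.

SSR = 3.12

Entries of AᵀA: Σx·x = 51, Σx = 5, Σ1 = 4.
And Σx·y = -129, Σy = -6.
Normal equations: [[51, 5]; [5, 4]]·[m, c]ᵀ = [-129, -6]ᵀ.
det = 51·4 − 5² = 179.
m = ((-129)·4 − 5·(-6))/179 = -486/179; c = (51·(-6) − 5·(-129))/179 = 339/179.
Residuals: 44/179, -211/179, 224/179, -57/179; SSR = 558/179.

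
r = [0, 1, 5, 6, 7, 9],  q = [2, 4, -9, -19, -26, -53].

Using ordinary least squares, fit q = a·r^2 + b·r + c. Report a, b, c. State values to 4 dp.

AᵀA·[a, b, c]ᵀ = Aᵀq reads: 10884·a + 1414·b + 192·c = -6472;  1414·a + 192·b + 28·c = -814;  192·a + 28·b + 6·c = -101.
(Σr^2·r^2 = 10884, Σr^2·r = 1414, Σr^2 = 192, Σr·r = 192, Σr = 28, Σ1 = 6, Σr^2·q = -6472, Σr·q = -814, Σq = -101.)
Solving the 3×3 system (Gaussian elimination) gives a = -15914/16797, b = 13520/5599, c = 6767/3054.

a = -0.9474, b = 2.4147, c = 2.2158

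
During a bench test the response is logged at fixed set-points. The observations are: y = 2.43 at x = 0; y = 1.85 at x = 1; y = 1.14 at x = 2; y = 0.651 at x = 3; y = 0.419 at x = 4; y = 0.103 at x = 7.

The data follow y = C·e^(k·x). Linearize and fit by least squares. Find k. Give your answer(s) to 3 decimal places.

k = -0.464

Taking logs, ln y = k·x + ln C, so regress ln y on x.
XᵀX = [[79.0000, 17.0000]; [17.0000, 6]], rhs = [-19.8012, -1.9381]ᵀ  (here Σx = 17.0000, Σ(x)² = 79.0000, Σln y = -1.9381, Σx·ln y = -19.8012).
Δ = 79.0000·6 − (17.0000)² = 185.0000; k = (-19.8012·6 − 17.0000·-1.9381)/185.0000 = -0.46411, ln C = (79.0000·-1.9381 − 17.0000·-19.8012)/185.0000 = 0.99197.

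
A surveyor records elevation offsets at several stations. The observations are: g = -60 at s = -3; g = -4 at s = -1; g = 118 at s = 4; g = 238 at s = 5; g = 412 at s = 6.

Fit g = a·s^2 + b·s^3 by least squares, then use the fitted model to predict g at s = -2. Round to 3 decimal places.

ĝ = -18.596

Entries of XᵀX: Σs^2·s^2 = 2259, Σs^2·s^3 = 11681, Σs^3·s^3 = 67107.
For Xᵀg: Σs^2·g = 22126, Σs^3·g = 127918.
XᵀX·[a, b]ᵀ = Xᵀg becomes [[2259, 11681]; [11681, 67107]]·[a, b]ᵀ = [22126, 127918]ᵀ.
Δ = 2259·67107 − 11681² = 15148952.
a = (22126·67107 − 11681·127918)/15148952 = -2350169/3787238; b = (2259·127918 − 11681·22126)/15148952 = 7628239/3787238.
At s = -2: ĝ = (-2350169/3787238)·(4) + (7628239/3787238)·(-8) = -35213294/1893619.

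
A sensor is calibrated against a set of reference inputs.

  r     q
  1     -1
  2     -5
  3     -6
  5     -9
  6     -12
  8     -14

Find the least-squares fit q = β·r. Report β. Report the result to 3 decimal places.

β = -1.856

Normal-equation sums: Σr·r = 139.
And Σr·q = -258.
β = (-258)/139 = -1.85612.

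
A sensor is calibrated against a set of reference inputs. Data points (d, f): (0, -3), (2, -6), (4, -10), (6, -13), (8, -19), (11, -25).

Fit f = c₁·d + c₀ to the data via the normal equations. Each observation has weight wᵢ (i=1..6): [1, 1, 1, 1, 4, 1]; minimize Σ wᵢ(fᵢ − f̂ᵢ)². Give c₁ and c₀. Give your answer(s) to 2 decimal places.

With design matrix M, MᵀWM = [[433, 55]; [55, 9]] and MᵀWf = [-1013, -133]ᵀ.
Eliminating c₀: 9·(row 1) − 55·(row 2) gives 872·c₁ = 9·(-1013) − 55·(-133) = -1802, so c₁ = -901/436.
Then c₀ = ((-133) − 55·(-901/436))/9 = -937/436.

c₁ = -2.07, c₀ = -2.15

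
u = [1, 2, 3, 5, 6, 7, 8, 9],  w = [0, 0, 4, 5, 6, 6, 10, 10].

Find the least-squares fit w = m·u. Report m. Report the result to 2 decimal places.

With design matrix A, AᵀA = [[269]] and Aᵀw = [285]ᵀ.
Hence m = 285 / 269 ≈ 1.05948.

m = 1.06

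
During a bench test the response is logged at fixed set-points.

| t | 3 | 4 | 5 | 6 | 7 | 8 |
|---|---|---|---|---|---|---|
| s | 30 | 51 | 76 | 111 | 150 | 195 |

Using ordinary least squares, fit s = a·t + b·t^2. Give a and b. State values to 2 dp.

Entries of XᵀX: Σt·t = 199, Σt·t^2 = 1287, Σt^2·t^2 = 8755.
Moment sums: Σt·s = 3950, Σt^2·s = 26812.
Normal equations: [[199, 1287]; [1287, 8755]]·[a, b]ᵀ = [3950, 26812]ᵀ.
Eliminating b: 8755·(row 1) − 1287·(row 2) gives 85876·a = 8755·3950 − 1287·26812 = 75206, so a = 37603/42938.
Then b = (26812 − 1287·(37603/42938))/8755 = 125969/42938.

a = 0.88, b = 2.93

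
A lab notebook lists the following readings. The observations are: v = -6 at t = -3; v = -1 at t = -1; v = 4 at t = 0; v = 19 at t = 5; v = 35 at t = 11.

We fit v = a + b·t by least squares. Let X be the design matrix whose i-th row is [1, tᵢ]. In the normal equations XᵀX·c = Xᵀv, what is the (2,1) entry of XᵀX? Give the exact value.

12

Row 2 ↔ basis t, column 1 ↔ basis 1, so (XᵀX)_{2,1} = Σᵢ t = (-3)·(1) + (-1)·(1) + (0)·(1) + (5)·(1) + (11)·(1) = 12.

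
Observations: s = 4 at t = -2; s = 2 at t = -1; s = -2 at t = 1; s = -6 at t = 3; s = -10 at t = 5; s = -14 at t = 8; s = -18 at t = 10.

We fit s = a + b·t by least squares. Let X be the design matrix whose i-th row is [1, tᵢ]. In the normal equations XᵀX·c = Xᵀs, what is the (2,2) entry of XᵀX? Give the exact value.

204

Row 2 ↔ basis t, column 2 ↔ basis t, so (XᵀX)_{2,2} = Σᵢ (t)·(t) = (-2)·(-2) + (-1)·(-1) + (1)·(1) + (3)·(3) + (5)·(5) + (8)·(8) + (10)·(10) = 204.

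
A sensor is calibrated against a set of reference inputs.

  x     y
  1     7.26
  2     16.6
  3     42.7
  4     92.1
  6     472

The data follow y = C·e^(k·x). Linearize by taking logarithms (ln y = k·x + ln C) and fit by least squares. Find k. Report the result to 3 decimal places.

k = 0.836

Linearized form: ln y = k·x + ln C. From the 5 transformed points,
Over the data: Σx = 16.0000, Σ(x)² = 66.0000, Σln y = 19.2258, Σx·ln y = 73.8972.
Normal system: [[66.0000, 16.0000]; [16.0000, 5]]·[k, ln C]ᵀ = [73.8972, 19.2258]ᵀ.
Slope k = (n·Σx·ln y − Σx·Σln y)/(n·Σ(x)² − (Σx)²) = (5·73.8972 − 16.0000·19.2258)/74.0000 = 0.83611; ln C = (Σln y − k·Σx)/n = 1.16960.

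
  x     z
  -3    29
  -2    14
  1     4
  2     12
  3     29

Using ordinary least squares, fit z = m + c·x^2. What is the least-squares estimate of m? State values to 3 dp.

The normal equations are: 5·m + 27·c = 88;  27·m + 195·c = 630.
Eliminating c: 195·(row 1) − 27·(row 2) gives 246·m = 195·88 − 27·630 = 150, so m = 25/41.
Then c = (630 − 27·(25/41))/195 = 129/41.

m = 0.610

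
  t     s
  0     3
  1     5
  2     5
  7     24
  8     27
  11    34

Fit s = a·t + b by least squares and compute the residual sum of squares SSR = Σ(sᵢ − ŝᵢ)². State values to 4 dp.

AᵀA·[a, b]ᵀ = Aᵀs reads: 239·a + 29·b = 773;  29·a + 6·b = 98.
(Σt·t = 239, Σt = 29, Σ1 = 6, Σt·s = 773, Σs = 98.)
det = 239·6 − 29² = 593.
a = (773·6 − 29·98)/593 = 1796/593; b = (239·98 − 29·773)/593 = 1005/593.
Residuals: 774/593, 164/593, -1632/593, 655/593, 638/593, -599/593; SSR = 7562/593.

SSR = 12.7521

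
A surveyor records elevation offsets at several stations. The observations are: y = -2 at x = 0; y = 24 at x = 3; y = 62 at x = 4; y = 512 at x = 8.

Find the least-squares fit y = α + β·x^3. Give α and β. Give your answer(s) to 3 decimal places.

AᵀA·[α, β]ᵀ = Aᵀy reads: 4·α + 603·β = 596;  603·α + 266969·β = 266760.
Δ = 4·266969 − 603² = 704267.
α = (596·266969 − 603·266760)/704267 = -1742756/704267; β = (4·266760 − 603·596)/704267 = 707652/704267.

α = -2.475, β = 1.005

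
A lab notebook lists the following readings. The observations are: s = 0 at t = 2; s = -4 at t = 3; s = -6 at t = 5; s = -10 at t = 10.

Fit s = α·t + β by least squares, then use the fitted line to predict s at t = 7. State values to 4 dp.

ŝ = -7.2105

Entries of AᵀA: Σt·t = 138, Σt = 20, Σ1 = 4.
Moment sums: Σt·s = -142, Σs = -20.
Δ = 138·4 − 20² = 152.
α = ((-142)·4 − 20·(-20))/152 = -21/19; β = (138·(-20) − 20·(-142))/152 = 10/19.
At t = 7: ŝ = (-21/19)·(7) + (10/19)·(1) = -137/19.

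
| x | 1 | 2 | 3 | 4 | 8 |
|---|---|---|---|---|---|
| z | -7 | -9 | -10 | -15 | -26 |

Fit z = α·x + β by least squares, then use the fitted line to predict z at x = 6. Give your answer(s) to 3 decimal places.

From the data, Σx·x = 94, Σx = 18, Σ1 = 5.
For Mᵀz: Σx·z = -323, Σz = -67.
Eliminating β: 5·(row 1) − 18·(row 2) gives 146·α = 5·(-323) − 18·(-67) = -409, so α = -409/146.
Then β = ((-67) − 18·(-409/146))/5 = -242/73.
At x = 6: ẑ = (-409/146)·(6) + (-242/73)·(1) = -1469/73.

ẑ = -20.123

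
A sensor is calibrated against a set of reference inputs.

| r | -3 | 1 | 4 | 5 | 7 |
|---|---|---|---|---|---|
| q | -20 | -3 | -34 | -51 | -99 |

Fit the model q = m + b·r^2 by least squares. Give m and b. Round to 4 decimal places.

m = -1.6199, b = -1.9890

The normal equations are: 5·m + 100·b = -207;  100·m + 3364·b = -6853.
(Σ1 = 5, Σr^2 = 100, Σr^2·r^2 = 3364, Σq = -207, Σr^2·q = -6853.)
det = 5·3364 − 100² = 6820.
m = ((-207)·3364 − 100·(-6853))/6820 = -2762/1705; b = (5·(-6853) − 100·(-207))/6820 = -2713/1364.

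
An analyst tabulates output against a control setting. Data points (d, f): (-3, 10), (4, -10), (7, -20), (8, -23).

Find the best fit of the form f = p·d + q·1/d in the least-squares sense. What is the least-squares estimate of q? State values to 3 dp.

q = -1.549

The normal equations are: 138·p + 4·q = -394;  4·p + (5917/28224)·q = -1943/168.
det = 138·(5917/28224) − 4² = 60827/4704.
p = ((-394)·(5917/28224) − 4·(-1943/168))/(60827/4704) = -512801/182481; q = (138·(-1943/168) − 4·(-394))/(60827/4704) = -94248/60827.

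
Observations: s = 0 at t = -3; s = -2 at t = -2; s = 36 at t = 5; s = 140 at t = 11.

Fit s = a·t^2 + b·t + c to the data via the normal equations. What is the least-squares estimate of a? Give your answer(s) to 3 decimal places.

a = 0.917

From the data, Σt^2·t^2 = 15363, Σt^2·t = 1421, Σt^2 = 159, Σt·t = 159, Σt = 11, Σ1 = 4.
Right-hand side: Σt^2·s = 17832, Σt·s = 1724, Σs = 174.
Row-reducing yields a = 2573/2807, b = 37473/14035, c = -3912/14035.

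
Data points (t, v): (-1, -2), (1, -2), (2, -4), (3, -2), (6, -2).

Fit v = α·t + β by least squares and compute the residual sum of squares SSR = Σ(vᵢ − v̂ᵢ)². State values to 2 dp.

Sums needed: Σt·t = 51, Σt = 11, Σ1 = 5.
For Mᵀv: Σt·v = -26, Σv = -12.
MᵀM·[α, β]ᵀ = Mᵀv becomes [[51, 11]; [11, 5]]·[α, β]ᵀ = [-26, -12]ᵀ.
Eliminating β: 5·(row 1) − 11·(row 2) gives 134·α = 5·(-26) − 11·(-12) = 2, so α = 1/67.
Then β = ((-12) − 11·(1/67))/5 = -163/67.
Residuals: 30/67, 28/67, -107/67, 26/67, 23/67; SSR = 214/67.

SSR = 3.19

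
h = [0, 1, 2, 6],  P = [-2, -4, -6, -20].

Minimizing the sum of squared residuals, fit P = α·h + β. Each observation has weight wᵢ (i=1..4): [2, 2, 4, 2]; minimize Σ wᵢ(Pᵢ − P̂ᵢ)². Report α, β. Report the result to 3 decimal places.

α = -3.096, β = -0.788

The normal equations are: 90·α + 22·β = -296;  22·α + 10·β = -76.
(Σwᵢ·h·h = 90, Σwᵢ·h = 22, Σwᵢ·1 = 10, Σwᵢ·h·P = -296, Σwᵢ·P = -76.)
Eliminating β: 10·(row 1) − 22·(row 2) gives 416·α = 10·(-296) − 22·(-76) = -1288, so α = -161/52.
Then β = ((-76) − 22·(-161/52))/10 = -41/52.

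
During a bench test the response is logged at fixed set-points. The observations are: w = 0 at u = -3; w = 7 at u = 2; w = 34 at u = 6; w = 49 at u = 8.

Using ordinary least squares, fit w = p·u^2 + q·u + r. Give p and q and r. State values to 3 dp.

p = 0.483, q = 2.156, r = 1.856

Compute the Gram sums: Σu^2·u^2 = 5489, Σu^2·u = 709, Σu^2 = 113, Σu·u = 113, Σu = 13, Σ1 = 4.
Right-hand side: Σu^2·w = 4388, Σu·w = 610, Σw = 90.
AᵀA·[p, q, r]ᵀ = Aᵀw becomes [[5489, 709, 113]; [709, 113, 13]; [113, 13, 4]]·[p, q, r]ᵀ = [4388, 610, 90]ᵀ.
Row-reducing yields p = 4903/10156, q = 21893/10156, r = 4712/2539.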